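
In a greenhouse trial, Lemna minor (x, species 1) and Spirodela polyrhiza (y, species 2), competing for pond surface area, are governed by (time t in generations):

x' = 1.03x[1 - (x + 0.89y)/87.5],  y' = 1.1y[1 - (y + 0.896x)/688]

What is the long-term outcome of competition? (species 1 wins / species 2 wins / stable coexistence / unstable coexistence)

species 2 excludes species 1

Compare the nullcline intercepts: K1/α12 = 87.5/0.89 = 98.3 < K2 = 688; K2/α21 = 688/0.896 = 768 > K1 = 87.5.
Since the inequalities point opposite ways, species 2 can invade but species 1 cannot.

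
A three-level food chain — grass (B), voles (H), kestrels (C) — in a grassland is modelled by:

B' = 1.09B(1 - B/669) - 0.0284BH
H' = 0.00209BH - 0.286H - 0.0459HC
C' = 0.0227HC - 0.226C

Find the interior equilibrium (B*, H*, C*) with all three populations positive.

From dC/dt = 0: 0.0227H* = 0.226, so H* = 9.96.
From dB/dt = 0: 1.09(1 - B*/669) = 0.0284·9.96, giving B* = 669·(1 - 0.259) = 495.
From dH/dt = 0: 0.00209·495 - 0.286 = 0.0459C*, so C* = 0.75/0.0459 = 16.3.

B* ≈ 495, H* ≈ 9.96, C* ≈ 16.3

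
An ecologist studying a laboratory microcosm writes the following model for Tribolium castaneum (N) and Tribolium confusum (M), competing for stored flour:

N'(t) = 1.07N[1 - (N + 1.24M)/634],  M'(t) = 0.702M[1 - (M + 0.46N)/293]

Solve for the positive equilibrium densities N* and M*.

N* ≈ 630, M* ≈ 3.17

Setting both brackets to zero gives the nullclines N + 1.24M = 634 and 0.46N + M = 293.
Substituting M = 293 - 0.46N into the first: N(1 - 1.24·0.46) = 634 - 1.24·293.
So N* = 271/0.43 = 630, and then M* = 293 - 0.46·630 = 3.17.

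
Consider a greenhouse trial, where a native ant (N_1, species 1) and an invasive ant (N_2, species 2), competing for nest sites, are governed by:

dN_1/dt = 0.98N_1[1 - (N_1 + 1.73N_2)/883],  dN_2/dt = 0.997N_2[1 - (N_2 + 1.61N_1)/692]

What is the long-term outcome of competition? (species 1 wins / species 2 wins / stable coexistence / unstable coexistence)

Compare the nullcline intercepts: K1/α12 = 883/1.73 = 510 < K2 = 692; K2/α21 = 692/1.61 = 430 < K1 = 883.
Since both are reversed, neither can invade when rare; the interior point is a saddle.

unstable coexistence (outcome depends on initial conditions)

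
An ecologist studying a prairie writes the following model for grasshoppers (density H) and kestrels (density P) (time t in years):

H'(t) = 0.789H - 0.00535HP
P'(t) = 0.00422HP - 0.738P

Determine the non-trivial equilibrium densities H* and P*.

H* ≈ 175, P* ≈ 147

Set dP/dt = 0 with P > 0: 0.00422H - 0.738 = 0, so H* = 0.738/0.00422 = 175.
Set dH/dt = 0 with H > 0: 0.789 - 0.00535P = 0, so P* = 0.789/0.00535 = 147.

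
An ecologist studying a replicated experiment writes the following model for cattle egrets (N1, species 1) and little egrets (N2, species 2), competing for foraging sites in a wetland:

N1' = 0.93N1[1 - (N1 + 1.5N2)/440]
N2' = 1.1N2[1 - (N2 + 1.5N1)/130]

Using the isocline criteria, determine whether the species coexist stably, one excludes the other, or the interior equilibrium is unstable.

Compare the nullcline intercepts: K1/α12 = 440/1.5 = 293 > K2 = 130; K2/α21 = 130/1.5 = 86.7 < K1 = 440.
Since the inequalities point opposite ways, species 1 can invade but species 2 cannot.

species 1 excludes species 2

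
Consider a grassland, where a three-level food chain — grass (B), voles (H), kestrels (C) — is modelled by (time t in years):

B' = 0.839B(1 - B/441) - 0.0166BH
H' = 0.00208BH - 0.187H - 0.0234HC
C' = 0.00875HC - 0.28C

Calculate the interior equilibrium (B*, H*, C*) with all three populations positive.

From dC/dt = 0: 0.00875H* = 0.28, so H* = 32.
From dB/dt = 0: 0.839(1 - B*/441) = 0.0166·32, giving B* = 441·(1 - 0.633) = 162.
From dH/dt = 0: 0.00208·162 - 0.187 = 0.0234C*, so C* = 0.15/0.0234 = 6.39.

B* ≈ 162, H* ≈ 32, C* ≈ 6.39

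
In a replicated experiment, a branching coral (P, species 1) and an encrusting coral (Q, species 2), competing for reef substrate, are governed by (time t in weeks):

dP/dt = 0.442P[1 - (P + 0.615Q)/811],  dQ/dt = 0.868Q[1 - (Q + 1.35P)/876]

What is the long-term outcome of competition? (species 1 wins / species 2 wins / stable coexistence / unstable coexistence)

species 1 excludes species 2

Compare the nullcline intercepts: K1/α12 = 811/0.615 = 1320 > K2 = 876; K2/α21 = 876/1.35 = 649 < K1 = 811.
Since the inequalities point opposite ways, species 1 can invade but species 2 cannot.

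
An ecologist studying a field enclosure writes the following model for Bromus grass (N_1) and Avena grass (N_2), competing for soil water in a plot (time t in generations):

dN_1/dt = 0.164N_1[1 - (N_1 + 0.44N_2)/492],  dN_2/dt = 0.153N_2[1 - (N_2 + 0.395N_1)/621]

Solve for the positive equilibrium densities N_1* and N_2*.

N_1* ≈ 265, N_2* ≈ 516

Setting both brackets to zero gives the nullclines N_1 + 0.44N_2 = 492 and 0.395N_1 + N_2 = 621.
Substituting N_2 = 621 - 0.395N_1 into the first: N_1(1 - 0.44·0.395) = 492 - 0.44·621.
So N_1* = 219/0.826 = 265, and then N_2* = 621 - 0.395·265 = 516.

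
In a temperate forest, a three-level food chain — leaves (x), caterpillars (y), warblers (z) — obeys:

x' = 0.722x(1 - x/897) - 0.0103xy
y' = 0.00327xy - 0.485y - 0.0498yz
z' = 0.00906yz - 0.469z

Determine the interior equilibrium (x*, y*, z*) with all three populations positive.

x* ≈ 235, y* ≈ 51.8, z* ≈ 5.66

From dz/dt = 0: 0.00906y* = 0.469, so y* = 51.8.
From dx/dt = 0: 0.722(1 - x*/897) = 0.0103·51.8, giving x* = 897·(1 - 0.738) = 235.
From dy/dt = 0: 0.00327·235 - 0.485 = 0.0498z*, so z* = 0.282/0.0498 = 5.66.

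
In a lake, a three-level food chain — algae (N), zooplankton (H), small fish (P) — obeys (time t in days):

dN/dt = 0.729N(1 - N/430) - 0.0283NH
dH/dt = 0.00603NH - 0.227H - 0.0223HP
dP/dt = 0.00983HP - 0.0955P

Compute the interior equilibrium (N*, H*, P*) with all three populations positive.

N* ≈ 268, H* ≈ 9.72, P* ≈ 62.2

From dP/dt = 0: 0.00983H* = 0.0955, so H* = 9.72.
From dN/dt = 0: 0.729(1 - N*/430) = 0.0283·9.72, giving N* = 430·(1 - 0.377) = 268.
From dH/dt = 0: 0.00603·268 - 0.227 = 0.0223P*, so P* = 1.39/0.0223 = 62.2.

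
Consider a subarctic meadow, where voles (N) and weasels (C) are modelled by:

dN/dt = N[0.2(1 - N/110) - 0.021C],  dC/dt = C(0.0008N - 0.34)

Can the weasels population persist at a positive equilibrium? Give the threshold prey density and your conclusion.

Threshold N = 425; K < 425, so no, the predator goes extinct.

The predator equation gives dC/dt > 0 only when N > 0.34/0.0008 = 425.
Without the predator, N → K = 110. Since 110 < 425, the predator cannot invade.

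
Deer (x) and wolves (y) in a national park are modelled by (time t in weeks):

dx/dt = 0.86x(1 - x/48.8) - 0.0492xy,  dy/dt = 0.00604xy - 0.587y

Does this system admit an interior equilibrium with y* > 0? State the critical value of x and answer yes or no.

Threshold x = 97.2; K < 97.2, so no, the predator goes extinct.

The predator equation gives dy/dt > 0 only when x > 0.587/0.00604 = 97.2.
Without the predator, x → K = 48.8. Since 48.8 < 97.2, the predator cannot invade.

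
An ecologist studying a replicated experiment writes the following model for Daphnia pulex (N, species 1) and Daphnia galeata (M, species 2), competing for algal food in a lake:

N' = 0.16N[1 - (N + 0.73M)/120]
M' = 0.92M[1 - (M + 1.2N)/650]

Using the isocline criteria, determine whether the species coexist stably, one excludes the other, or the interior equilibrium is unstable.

Compare the nullcline intercepts: K1/α12 = 120/0.73 = 164 < K2 = 650; K2/α21 = 650/1.2 = 542 > K1 = 120.
Since the inequalities point opposite ways, species 2 can invade but species 1 cannot.

species 2 excludes species 1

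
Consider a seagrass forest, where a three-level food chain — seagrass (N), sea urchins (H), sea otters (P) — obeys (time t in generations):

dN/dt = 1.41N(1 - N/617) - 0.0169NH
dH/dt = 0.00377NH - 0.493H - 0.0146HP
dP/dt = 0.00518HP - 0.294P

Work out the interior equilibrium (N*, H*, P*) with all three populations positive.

From dP/dt = 0: 0.00518H* = 0.294, so H* = 56.8.
From dN/dt = 0: 1.41(1 - N*/617) = 0.0169·56.8, giving N* = 617·(1 - 0.68) = 197.
From dH/dt = 0: 0.00377·197 - 0.493 = 0.0146P*, so P* = 0.251/0.0146 = 17.2.

N* ≈ 197, H* ≈ 56.8, P* ≈ 17.2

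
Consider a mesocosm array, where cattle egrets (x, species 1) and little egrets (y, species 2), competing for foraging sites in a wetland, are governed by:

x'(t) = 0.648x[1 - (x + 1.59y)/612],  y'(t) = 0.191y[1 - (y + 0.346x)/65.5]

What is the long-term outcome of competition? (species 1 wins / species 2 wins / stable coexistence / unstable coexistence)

Compare the nullcline intercepts: K1/α12 = 612/1.59 = 385 > K2 = 65.5; K2/α21 = 65.5/0.346 = 189 < K1 = 612.
Since the inequalities point opposite ways, species 1 can invade but species 2 cannot.

species 1 excludes species 2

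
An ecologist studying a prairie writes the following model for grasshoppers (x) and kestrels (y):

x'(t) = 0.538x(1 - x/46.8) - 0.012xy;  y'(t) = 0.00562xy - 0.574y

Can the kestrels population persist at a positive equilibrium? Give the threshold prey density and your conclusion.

Threshold x = 102; K < 102, so no, the predator goes extinct.

The predator equation gives dy/dt > 0 only when x > 0.574/0.00562 = 102.
Without the predator, x → K = 46.8. Since 46.8 < 102, the predator cannot invade.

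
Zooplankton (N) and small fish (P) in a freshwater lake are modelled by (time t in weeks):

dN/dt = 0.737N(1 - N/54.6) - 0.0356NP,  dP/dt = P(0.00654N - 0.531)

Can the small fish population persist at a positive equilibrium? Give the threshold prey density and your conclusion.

Threshold N = 81.2; K < 81.2, so no, the predator goes extinct.

The predator equation gives dP/dt > 0 only when N > 0.531/0.00654 = 81.2.
Without the predator, N → K = 54.6. Since 54.6 < 81.2, the predator cannot invade.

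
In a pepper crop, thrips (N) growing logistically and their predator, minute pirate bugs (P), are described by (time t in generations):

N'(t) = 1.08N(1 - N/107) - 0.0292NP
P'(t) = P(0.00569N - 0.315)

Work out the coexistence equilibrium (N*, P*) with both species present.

N* ≈ 55.4, P* ≈ 17.9

From dP/dt = 0 with P > 0: 0.00569N* = 0.315, so N* = 55.4.
Substitute into dN/dt = 0: 1.08(1 - 55.4/107) = 0.0292P*.
The bracket is 0.483, giving P* = 0.521/0.0292 = 17.9.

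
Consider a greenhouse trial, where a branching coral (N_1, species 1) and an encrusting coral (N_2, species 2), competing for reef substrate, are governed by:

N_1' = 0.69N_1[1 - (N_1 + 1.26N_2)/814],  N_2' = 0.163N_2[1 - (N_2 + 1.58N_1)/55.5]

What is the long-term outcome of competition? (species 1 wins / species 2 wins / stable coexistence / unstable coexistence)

Compare the nullcline intercepts: K1/α12 = 814/1.26 = 646 > K2 = 55.5; K2/α21 = 55.5/1.58 = 35.1 < K1 = 814.
Since the inequalities point opposite ways, species 1 can invade but species 2 cannot.

species 1 excludes species 2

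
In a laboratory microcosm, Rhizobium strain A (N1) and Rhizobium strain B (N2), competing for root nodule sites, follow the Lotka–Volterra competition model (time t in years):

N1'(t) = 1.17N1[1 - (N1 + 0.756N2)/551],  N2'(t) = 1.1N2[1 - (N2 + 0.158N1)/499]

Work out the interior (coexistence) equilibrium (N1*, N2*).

N1* ≈ 197, N2* ≈ 468

Setting both brackets to zero gives the nullclines N1 + 0.756N2 = 551 and 0.158N1 + N2 = 499.
Substituting N2 = 499 - 0.158N1 into the first: N1(1 - 0.756·0.158) = 551 - 0.756·499.
So N1* = 174/0.881 = 197, and then N2* = 499 - 0.158·197 = 468.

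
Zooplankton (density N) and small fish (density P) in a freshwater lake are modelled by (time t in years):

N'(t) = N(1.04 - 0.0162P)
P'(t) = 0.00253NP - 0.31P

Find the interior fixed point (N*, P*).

N* ≈ 123, P* ≈ 64.2

Set dP/dt = 0 with P > 0: 0.00253N - 0.31 = 0, so N* = 0.31/0.00253 = 123.
Set dN/dt = 0 with N > 0: 1.04 - 0.0162P = 0, so P* = 1.04/0.0162 = 64.2.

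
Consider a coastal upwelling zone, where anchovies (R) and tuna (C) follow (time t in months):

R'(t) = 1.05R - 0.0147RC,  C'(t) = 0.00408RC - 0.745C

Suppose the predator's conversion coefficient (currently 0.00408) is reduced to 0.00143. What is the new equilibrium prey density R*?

At the interior fixed point, setting dC/dt = 0 with C > 0 fixes R* = (predator death rate)/(RC coefficient) — independent of the other coefficients.
With the change, R* = 0.745/0.00143 = 521; it rises from 183.

R* ≈ 521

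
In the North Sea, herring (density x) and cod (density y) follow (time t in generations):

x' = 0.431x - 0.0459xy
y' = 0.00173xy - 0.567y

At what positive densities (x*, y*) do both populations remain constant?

Set dy/dt = 0 with y > 0: 0.00173x - 0.567 = 0, so x* = 0.567/0.00173 = 328.
Set dx/dt = 0 with x > 0: 0.431 - 0.0459y = 0, so y* = 0.431/0.0459 = 9.39.

x* ≈ 328, y* ≈ 9.39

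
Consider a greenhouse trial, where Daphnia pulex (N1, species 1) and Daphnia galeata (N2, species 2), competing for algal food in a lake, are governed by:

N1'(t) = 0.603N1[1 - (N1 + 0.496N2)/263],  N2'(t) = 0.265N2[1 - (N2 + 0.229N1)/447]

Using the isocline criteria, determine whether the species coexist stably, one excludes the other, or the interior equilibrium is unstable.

stable coexistence

Compare the nullcline intercepts: K1/α12 = 263/0.496 = 530 > K2 = 447; K2/α21 = 447/0.229 = 1950 > K1 = 263.
Since both inequalities hold, each species can invade when rare, so the interior equilibrium is stable.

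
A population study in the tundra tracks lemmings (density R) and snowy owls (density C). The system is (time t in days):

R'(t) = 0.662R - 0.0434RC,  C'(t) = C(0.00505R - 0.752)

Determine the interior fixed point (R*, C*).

R* ≈ 149, C* ≈ 15.3

Set dC/dt = 0 with C > 0: 0.00505R - 0.752 = 0, so R* = 0.752/0.00505 = 149.
Set dR/dt = 0 with R > 0: 0.662 - 0.0434C = 0, so C* = 0.662/0.0434 = 15.3.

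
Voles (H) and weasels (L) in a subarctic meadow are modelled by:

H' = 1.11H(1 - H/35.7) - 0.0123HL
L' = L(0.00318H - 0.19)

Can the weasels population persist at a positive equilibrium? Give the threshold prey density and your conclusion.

The predator equation gives dL/dt > 0 only when H > 0.19/0.00318 = 59.7.
Without the predator, H → K = 35.7. Since 35.7 < 59.7, the predator cannot invade.

Threshold H = 59.7; K < 59.7, so no, the predator goes extinct.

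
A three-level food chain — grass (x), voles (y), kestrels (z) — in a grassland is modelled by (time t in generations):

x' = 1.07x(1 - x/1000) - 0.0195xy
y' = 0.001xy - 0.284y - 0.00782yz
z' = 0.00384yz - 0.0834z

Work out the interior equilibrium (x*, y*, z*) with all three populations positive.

x* ≈ 604, y* ≈ 21.7, z* ≈ 40.9

From dz/dt = 0: 0.00384y* = 0.0834, so y* = 21.7.
From dx/dt = 0: 1.07(1 - x*/1000) = 0.0195·21.7, giving x* = 1000·(1 - 0.396) = 604.
From dy/dt = 0: 0.001·604 - 0.284 = 0.00782z*, so z* = 0.32/0.00782 = 40.9.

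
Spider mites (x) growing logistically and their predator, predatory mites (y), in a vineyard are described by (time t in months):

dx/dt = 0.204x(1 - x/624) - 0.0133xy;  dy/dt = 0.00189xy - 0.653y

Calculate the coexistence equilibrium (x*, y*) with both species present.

x* ≈ 346, y* ≈ 6.85

From dy/dt = 0 with y > 0: 0.00189x* = 0.653, so x* = 346.
Substitute into dx/dt = 0: 0.204(1 - 346/624) = 0.0133y*.
The bracket is 0.446, giving y* = 0.091/0.0133 = 6.85.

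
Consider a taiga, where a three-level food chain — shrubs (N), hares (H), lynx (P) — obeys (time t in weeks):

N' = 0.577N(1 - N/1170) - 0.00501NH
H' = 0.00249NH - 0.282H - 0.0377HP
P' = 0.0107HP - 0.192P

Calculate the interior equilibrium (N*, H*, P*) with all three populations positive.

N* ≈ 988, H* ≈ 17.9, P* ≈ 57.8

From dP/dt = 0: 0.0107H* = 0.192, so H* = 17.9.
From dN/dt = 0: 0.577(1 - N*/1170) = 0.00501·17.9, giving N* = 1170·(1 - 0.156) = 988.
From dH/dt = 0: 0.00249·988 - 0.282 = 0.0377P*, so P* = 2.18/0.0377 = 57.8.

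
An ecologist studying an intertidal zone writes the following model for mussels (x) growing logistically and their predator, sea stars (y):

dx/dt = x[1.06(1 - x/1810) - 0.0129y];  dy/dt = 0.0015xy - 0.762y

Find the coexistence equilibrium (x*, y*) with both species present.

x* ≈ 508, y* ≈ 59.1

From dy/dt = 0 with y > 0: 0.0015x* = 0.762, so x* = 508.
Substitute into dx/dt = 0: 1.06(1 - 508/1810) = 0.0129y*.
The bracket is 0.719, giving y* = 0.762/0.0129 = 59.1.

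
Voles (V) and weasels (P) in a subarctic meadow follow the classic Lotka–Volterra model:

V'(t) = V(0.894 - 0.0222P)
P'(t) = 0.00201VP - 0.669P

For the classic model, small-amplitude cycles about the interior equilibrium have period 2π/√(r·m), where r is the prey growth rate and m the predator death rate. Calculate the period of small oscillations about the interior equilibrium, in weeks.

Here r = 0.894 and m = 0.669, so r·m = 0.598.
ω = √0.598 = 0.773 per week, hence T = 2π/ω ≈ 8.12 weeks.

T ≈ 8.12 weeks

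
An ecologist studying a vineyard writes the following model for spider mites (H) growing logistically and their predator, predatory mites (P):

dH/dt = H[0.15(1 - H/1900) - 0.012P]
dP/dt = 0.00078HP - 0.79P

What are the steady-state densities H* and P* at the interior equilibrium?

H* ≈ 1010, P* ≈ 5.84

From dP/dt = 0 with P > 0: 0.00078H* = 0.79, so H* = 1010.
Substitute into dH/dt = 0: 0.15(1 - 1010/1900) = 0.012P*.
The bracket is 0.467, giving P* = 0.07/0.012 = 5.84.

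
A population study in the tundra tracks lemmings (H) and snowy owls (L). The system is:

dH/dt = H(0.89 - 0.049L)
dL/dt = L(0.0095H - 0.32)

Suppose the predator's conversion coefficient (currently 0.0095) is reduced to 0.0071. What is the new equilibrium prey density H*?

H* ≈ 45.1

At the interior fixed point, setting dL/dt = 0 with L > 0 fixes H* = (predator death rate)/(HL coefficient) — independent of the other coefficients.
With the change, H* = 0.32/0.0071 = 45.1; it rises from 33.7.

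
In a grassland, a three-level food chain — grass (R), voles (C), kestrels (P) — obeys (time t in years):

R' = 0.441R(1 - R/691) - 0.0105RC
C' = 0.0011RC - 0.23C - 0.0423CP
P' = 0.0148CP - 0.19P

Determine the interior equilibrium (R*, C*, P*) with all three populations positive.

From dP/dt = 0: 0.0148C* = 0.19, so C* = 12.8.
From dR/dt = 0: 0.441(1 - R*/691) = 0.0105·12.8, giving R* = 691·(1 - 0.306) = 480.
From dC/dt = 0: 0.0011·480 - 0.23 = 0.0423P*, so P* = 0.298/0.0423 = 7.04.

R* ≈ 480, C* ≈ 12.8, P* ≈ 7.04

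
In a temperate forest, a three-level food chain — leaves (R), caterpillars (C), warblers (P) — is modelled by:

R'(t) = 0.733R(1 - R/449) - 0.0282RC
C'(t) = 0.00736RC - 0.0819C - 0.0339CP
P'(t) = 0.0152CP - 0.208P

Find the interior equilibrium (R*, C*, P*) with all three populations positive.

From dP/dt = 0: 0.0152C* = 0.208, so C* = 13.7.
From dR/dt = 0: 0.733(1 - R*/449) = 0.0282·13.7, giving R* = 449·(1 - 0.526) = 213.
From dC/dt = 0: 0.00736·213 - 0.0819 = 0.0339P*, so P* = 1.48/0.0339 = 43.7.

R* ≈ 213, C* ≈ 13.7, P* ≈ 43.7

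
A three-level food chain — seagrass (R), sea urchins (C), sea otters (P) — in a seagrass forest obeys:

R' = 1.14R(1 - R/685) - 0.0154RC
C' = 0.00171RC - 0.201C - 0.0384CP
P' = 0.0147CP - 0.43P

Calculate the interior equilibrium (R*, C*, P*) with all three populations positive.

R* ≈ 414, C* ≈ 29.3, P* ≈ 13.2

From dP/dt = 0: 0.0147C* = 0.43, so C* = 29.3.
From dR/dt = 0: 1.14(1 - R*/685) = 0.0154·29.3, giving R* = 685·(1 - 0.395) = 414.
From dC/dt = 0: 0.00171·414 - 0.201 = 0.0384P*, so P* = 0.507/0.0384 = 13.2.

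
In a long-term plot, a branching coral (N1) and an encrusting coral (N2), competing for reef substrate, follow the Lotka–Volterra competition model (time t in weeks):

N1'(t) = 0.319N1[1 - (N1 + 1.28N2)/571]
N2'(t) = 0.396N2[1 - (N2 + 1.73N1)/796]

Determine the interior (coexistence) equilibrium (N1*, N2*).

Setting both brackets to zero gives the nullclines N1 + 1.28N2 = 571 and 1.73N1 + N2 = 796.
Substituting N2 = 796 - 1.73N1 into the first: N1(1 - 1.28·1.73) = 571 - 1.28·796.
So N1* = -448/-1.21 = 369, and then N2* = 796 - 1.73·369 = 158.

N1* ≈ 369, N2* ≈ 158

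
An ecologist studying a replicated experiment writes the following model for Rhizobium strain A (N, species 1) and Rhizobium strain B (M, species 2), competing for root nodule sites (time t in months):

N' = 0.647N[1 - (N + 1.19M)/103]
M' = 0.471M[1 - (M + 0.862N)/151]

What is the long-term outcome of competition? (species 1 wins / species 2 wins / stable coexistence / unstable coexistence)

species 2 excludes species 1

Compare the nullcline intercepts: K1/α12 = 103/1.19 = 86.6 < K2 = 151; K2/α21 = 151/0.862 = 175 > K1 = 103.
Since the inequalities point opposite ways, species 2 can invade but species 1 cannot.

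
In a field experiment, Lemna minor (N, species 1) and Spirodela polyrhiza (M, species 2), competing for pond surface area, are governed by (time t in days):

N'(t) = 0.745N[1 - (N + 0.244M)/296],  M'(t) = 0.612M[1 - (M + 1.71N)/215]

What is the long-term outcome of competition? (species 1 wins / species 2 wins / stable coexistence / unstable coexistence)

species 1 excludes species 2

Compare the nullcline intercepts: K1/α12 = 296/0.244 = 1210 > K2 = 215; K2/α21 = 215/1.71 = 126 < K1 = 296.
Since the inequalities point opposite ways, species 1 can invade but species 2 cannot.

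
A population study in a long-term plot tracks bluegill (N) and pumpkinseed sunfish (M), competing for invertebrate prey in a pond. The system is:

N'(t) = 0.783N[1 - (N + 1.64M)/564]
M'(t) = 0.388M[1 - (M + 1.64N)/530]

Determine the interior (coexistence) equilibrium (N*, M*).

N* ≈ 181, M* ≈ 234

Setting both brackets to zero gives the nullclines N + 1.64M = 564 and 1.64N + M = 530.
Substituting M = 530 - 1.64N into the first: N(1 - 1.64·1.64) = 564 - 1.64·530.
So N* = -305/-1.69 = 181, and then M* = 530 - 1.64·181 = 234.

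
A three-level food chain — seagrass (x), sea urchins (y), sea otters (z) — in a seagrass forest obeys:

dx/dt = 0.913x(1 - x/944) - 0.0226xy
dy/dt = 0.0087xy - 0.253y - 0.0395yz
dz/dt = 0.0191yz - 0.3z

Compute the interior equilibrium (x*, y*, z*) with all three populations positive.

x* ≈ 577, y* ≈ 15.7, z* ≈ 121

From dz/dt = 0: 0.0191y* = 0.3, so y* = 15.7.
From dx/dt = 0: 0.913(1 - x*/944) = 0.0226·15.7, giving x* = 944·(1 - 0.389) = 577.
From dy/dt = 0: 0.0087·577 - 0.253 = 0.0395z*, so z* = 4.77/0.0395 = 121.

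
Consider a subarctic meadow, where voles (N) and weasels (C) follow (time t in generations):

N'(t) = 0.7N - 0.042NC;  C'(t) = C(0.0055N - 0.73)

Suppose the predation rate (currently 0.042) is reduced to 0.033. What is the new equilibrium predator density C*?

At the interior fixed point, setting dN/dt = 0 with N > 0 fixes C* = (prey growth rate)/(NC coefficient) — independent of the other coefficients.
With the change, C* = 0.7/0.033 = 21.2; it rises from 16.7.

C* ≈ 21.2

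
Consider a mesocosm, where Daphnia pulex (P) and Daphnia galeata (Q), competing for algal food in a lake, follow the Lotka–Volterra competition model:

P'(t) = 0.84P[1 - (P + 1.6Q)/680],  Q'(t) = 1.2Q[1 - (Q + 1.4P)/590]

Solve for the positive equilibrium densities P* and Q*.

Setting both brackets to zero gives the nullclines P + 1.6Q = 680 and 1.4P + Q = 590.
Substituting Q = 590 - 1.4P into the first: P(1 - 1.6·1.4) = 680 - 1.6·590.
So P* = -264/-1.24 = 213, and then Q* = 590 - 1.4·213 = 292.

P* ≈ 213, Q* ≈ 292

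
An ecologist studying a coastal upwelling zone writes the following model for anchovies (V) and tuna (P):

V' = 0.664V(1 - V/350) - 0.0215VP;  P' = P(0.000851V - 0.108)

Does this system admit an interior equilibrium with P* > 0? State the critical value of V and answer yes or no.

The predator equation gives dP/dt > 0 only when V > 0.108/0.000851 = 127.
Without the predator, V → K = 350. Since 350 > 127, the predator can invade and persist.

Threshold V = 127; K > 127, so yes, the predator persists.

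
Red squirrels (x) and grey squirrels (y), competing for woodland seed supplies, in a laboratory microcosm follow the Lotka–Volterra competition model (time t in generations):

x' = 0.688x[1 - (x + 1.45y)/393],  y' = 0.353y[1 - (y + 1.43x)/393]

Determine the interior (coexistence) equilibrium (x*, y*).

Setting both brackets to zero gives the nullclines x + 1.45y = 393 and 1.43x + y = 393.
Substituting y = 393 - 1.43x into the first: x(1 - 1.45·1.43) = 393 - 1.45·393.
So x* = -177/-1.07 = 165, and then y* = 393 - 1.43·165 = 157.

x* ≈ 165, y* ≈ 157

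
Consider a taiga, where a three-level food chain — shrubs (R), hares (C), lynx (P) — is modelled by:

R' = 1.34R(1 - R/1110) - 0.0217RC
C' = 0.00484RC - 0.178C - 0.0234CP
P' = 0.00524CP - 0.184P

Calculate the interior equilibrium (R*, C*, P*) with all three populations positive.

R* ≈ 479, C* ≈ 35.1, P* ≈ 91.4

From dP/dt = 0: 0.00524C* = 0.184, so C* = 35.1.
From dR/dt = 0: 1.34(1 - R*/1110) = 0.0217·35.1, giving R* = 1110·(1 - 0.569) = 479.
From dC/dt = 0: 0.00484·479 - 0.178 = 0.0234P*, so P* = 2.14/0.0234 = 91.4.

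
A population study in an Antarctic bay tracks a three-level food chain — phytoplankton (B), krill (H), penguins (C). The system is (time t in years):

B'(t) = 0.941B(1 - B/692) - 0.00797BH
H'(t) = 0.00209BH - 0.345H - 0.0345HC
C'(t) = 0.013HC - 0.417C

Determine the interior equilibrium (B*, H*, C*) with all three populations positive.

From dC/dt = 0: 0.013H* = 0.417, so H* = 32.1.
From dB/dt = 0: 0.941(1 - B*/692) = 0.00797·32.1, giving B* = 692·(1 - 0.272) = 504.
From dH/dt = 0: 0.00209·504 - 0.345 = 0.0345C*, so C* = 0.708/0.0345 = 20.5.

B* ≈ 504, H* ≈ 32.1, C* ≈ 20.5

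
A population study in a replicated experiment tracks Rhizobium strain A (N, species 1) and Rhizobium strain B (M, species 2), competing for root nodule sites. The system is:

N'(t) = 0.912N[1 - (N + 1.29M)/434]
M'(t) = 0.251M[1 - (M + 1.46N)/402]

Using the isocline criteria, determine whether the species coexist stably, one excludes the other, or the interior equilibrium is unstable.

unstable coexistence (outcome depends on initial conditions)

Compare the nullcline intercepts: K1/α12 = 434/1.29 = 336 < K2 = 402; K2/α21 = 402/1.46 = 275 < K1 = 434.
Since both are reversed, neither can invade when rare; the interior point is a saddle.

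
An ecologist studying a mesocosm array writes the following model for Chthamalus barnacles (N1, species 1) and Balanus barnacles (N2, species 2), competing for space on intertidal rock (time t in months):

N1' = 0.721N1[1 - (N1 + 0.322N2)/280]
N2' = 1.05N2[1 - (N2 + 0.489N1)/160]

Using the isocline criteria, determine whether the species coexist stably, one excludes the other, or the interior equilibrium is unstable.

stable coexistence

Compare the nullcline intercepts: K1/α12 = 280/0.322 = 870 > K2 = 160; K2/α21 = 160/0.489 = 327 > K1 = 280.
Since both inequalities hold, each species can invade when rare, so the interior equilibrium is stable.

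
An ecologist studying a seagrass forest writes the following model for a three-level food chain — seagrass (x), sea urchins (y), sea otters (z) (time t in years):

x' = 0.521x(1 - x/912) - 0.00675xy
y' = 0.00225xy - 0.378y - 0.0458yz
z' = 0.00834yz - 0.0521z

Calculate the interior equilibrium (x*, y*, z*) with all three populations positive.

x* ≈ 838, y* ≈ 6.25, z* ≈ 32.9

From dz/dt = 0: 0.00834y* = 0.0521, so y* = 6.25.
From dx/dt = 0: 0.521(1 - x*/912) = 0.00675·6.25, giving x* = 912·(1 - 0.0809) = 838.
From dy/dt = 0: 0.00225·838 - 0.378 = 0.0458z*, so z* = 1.51/0.0458 = 32.9.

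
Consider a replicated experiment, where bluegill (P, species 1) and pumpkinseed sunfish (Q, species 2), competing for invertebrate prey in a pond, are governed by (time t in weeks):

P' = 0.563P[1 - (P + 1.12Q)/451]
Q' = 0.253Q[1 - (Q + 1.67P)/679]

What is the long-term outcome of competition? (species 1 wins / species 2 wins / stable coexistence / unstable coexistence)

unstable coexistence (outcome depends on initial conditions)

Compare the nullcline intercepts: K1/α12 = 451/1.12 = 403 < K2 = 679; K2/α21 = 679/1.67 = 407 < K1 = 451.
Since both are reversed, neither can invade when rare; the interior point is a saddle.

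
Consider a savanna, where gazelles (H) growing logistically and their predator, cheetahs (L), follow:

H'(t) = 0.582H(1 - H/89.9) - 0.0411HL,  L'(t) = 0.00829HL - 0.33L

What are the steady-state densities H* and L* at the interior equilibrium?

From dL/dt = 0 with L > 0: 0.00829H* = 0.33, so H* = 39.8.
Substitute into dH/dt = 0: 0.582(1 - 39.8/89.9) = 0.0411L*.
The bracket is 0.557, giving L* = 0.324/0.0411 = 7.89.

H* ≈ 39.8, L* ≈ 7.89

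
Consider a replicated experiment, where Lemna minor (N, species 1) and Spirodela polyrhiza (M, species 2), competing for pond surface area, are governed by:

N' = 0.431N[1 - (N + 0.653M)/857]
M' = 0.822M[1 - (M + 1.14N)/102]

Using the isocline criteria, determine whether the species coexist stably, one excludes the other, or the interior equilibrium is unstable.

species 1 excludes species 2

Compare the nullcline intercepts: K1/α12 = 857/0.653 = 1310 > K2 = 102; K2/α21 = 102/1.14 = 89.5 < K1 = 857.
Since the inequalities point opposite ways, species 1 can invade but species 2 cannot.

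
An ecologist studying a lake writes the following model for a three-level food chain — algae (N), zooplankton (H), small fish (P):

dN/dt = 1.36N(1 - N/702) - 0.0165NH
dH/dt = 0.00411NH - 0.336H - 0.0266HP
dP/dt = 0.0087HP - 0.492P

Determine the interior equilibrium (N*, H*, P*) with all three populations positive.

N* ≈ 220, H* ≈ 56.6, P* ≈ 21.4

From dP/dt = 0: 0.0087H* = 0.492, so H* = 56.6.
From dN/dt = 0: 1.36(1 - N*/702) = 0.0165·56.6, giving N* = 702·(1 - 0.686) = 220.
From dH/dt = 0: 0.00411·220 - 0.336 = 0.0266P*, so P* = 0.57/0.0266 = 21.4.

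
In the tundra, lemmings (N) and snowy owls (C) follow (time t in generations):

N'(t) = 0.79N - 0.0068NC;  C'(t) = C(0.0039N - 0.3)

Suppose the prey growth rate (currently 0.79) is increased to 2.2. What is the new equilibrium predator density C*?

At the interior fixed point, setting dN/dt = 0 with N > 0 fixes C* = (prey growth rate)/(NC coefficient) — independent of the other coefficients.
With the change, C* = 2.2/0.0068 = 324; it rises from 116.

C* ≈ 324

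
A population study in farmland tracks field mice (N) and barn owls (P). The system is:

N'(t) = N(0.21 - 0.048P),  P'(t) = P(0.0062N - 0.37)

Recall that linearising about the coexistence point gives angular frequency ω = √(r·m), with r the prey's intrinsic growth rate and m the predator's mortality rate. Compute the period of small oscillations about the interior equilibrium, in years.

T ≈ 22.5 years

Here r = 0.21 and m = 0.37, so r·m = 0.0777.
ω = √0.0777 = 0.279 per year, hence T = 2π/ω ≈ 22.5 years.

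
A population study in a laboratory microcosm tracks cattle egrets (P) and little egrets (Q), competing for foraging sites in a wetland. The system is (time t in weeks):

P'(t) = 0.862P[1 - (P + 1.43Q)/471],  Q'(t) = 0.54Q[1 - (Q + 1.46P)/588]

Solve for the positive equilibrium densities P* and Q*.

P* ≈ 340, Q* ≈ 91.6

Setting both brackets to zero gives the nullclines P + 1.43Q = 471 and 1.46P + Q = 588.
Substituting Q = 588 - 1.46P into the first: P(1 - 1.43·1.46) = 471 - 1.43·588.
So P* = -370/-1.09 = 340, and then Q* = 588 - 1.46·340 = 91.6.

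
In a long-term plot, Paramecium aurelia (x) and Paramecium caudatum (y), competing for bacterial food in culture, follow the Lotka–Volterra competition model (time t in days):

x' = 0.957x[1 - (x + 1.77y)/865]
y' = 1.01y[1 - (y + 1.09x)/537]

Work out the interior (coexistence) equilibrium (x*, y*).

Setting both brackets to zero gives the nullclines x + 1.77y = 865 and 1.09x + y = 537.
Substituting y = 537 - 1.09x into the first: x(1 - 1.77·1.09) = 865 - 1.77·537.
So x* = -85.5/-0.929 = 92, and then y* = 537 - 1.09·92 = 437.

x* ≈ 92, y* ≈ 437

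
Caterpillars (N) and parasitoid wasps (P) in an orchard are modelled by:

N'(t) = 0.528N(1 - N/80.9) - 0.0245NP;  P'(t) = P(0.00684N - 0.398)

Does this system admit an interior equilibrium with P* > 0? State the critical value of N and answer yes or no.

The predator equation gives dP/dt > 0 only when N > 0.398/0.00684 = 58.2.
Without the predator, N → K = 80.9. Since 80.9 > 58.2, the predator can invade and persist.

Threshold N = 58.2; K > 58.2, so yes, the predator persists.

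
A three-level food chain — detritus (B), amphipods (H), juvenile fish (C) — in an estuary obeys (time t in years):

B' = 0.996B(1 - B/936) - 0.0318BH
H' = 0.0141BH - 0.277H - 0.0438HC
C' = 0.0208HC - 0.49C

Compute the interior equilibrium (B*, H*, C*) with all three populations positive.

From dC/dt = 0: 0.0208H* = 0.49, so H* = 23.6.
From dB/dt = 0: 0.996(1 - B*/936) = 0.0318·23.6, giving B* = 936·(1 - 0.752) = 232.
From dH/dt = 0: 0.0141·232 - 0.277 = 0.0438C*, so C* = 2.99/0.0438 = 68.4.

B* ≈ 232, H* ≈ 23.6, C* ≈ 68.4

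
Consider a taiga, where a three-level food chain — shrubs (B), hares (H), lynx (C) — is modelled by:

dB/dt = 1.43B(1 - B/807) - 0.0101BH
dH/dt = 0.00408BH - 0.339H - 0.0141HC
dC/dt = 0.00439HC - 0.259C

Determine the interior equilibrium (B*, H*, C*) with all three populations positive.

From dC/dt = 0: 0.00439H* = 0.259, so H* = 59.
From dB/dt = 0: 1.43(1 - B*/807) = 0.0101·59, giving B* = 807·(1 - 0.417) = 471.
From dH/dt = 0: 0.00408·471 - 0.339 = 0.0141C*, so C* = 1.58/0.0141 = 112.

B* ≈ 471, H* ≈ 59, C* ≈ 112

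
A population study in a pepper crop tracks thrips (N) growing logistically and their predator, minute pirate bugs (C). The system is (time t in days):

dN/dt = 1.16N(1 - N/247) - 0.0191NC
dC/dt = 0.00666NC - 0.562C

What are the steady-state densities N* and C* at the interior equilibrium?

From dC/dt = 0 with C > 0: 0.00666N* = 0.562, so N* = 84.4.
Substitute into dN/dt = 0: 1.16(1 - 84.4/247) = 0.0191C*.
The bracket is 0.658, giving C* = 0.764/0.0191 = 40.

N* ≈ 84.4, C* ≈ 40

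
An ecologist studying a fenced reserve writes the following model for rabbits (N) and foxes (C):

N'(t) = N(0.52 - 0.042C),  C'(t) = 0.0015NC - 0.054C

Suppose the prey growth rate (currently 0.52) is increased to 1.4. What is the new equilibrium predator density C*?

At the interior fixed point, setting dN/dt = 0 with N > 0 fixes C* = (prey growth rate)/(NC coefficient) — independent of the other coefficients.
With the change, C* = 1.4/0.042 = 33.3; it rises from 12.4.

C* ≈ 33.3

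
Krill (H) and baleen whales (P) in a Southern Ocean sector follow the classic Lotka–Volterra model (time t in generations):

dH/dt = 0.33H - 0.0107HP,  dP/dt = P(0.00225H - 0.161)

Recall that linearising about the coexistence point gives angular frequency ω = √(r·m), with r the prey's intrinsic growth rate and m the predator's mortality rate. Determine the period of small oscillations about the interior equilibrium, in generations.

Here r = 0.33 and m = 0.161, so r·m = 0.0531.
ω = √0.0531 = 0.23 per generation, hence T = 2π/ω ≈ 27.3 generations.

T ≈ 27.3 generations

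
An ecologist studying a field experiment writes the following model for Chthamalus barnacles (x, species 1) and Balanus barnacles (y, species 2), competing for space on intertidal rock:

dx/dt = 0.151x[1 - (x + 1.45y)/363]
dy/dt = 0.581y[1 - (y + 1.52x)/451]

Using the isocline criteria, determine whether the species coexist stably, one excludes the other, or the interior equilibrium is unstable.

Compare the nullcline intercepts: K1/α12 = 363/1.45 = 250 < K2 = 451; K2/α21 = 451/1.52 = 297 < K1 = 363.
Since both are reversed, neither can invade when rare; the interior point is a saddle.

unstable coexistence (outcome depends on initial conditions)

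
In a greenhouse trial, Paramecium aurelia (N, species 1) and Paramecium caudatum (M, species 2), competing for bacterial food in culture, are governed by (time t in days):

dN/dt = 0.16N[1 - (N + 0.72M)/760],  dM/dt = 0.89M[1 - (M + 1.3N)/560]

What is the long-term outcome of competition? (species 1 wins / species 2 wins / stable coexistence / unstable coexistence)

species 1 excludes species 2

Compare the nullcline intercepts: K1/α12 = 760/0.72 = 1060 > K2 = 560; K2/α21 = 560/1.3 = 431 < K1 = 760.
Since the inequalities point opposite ways, species 1 can invade but species 2 cannot.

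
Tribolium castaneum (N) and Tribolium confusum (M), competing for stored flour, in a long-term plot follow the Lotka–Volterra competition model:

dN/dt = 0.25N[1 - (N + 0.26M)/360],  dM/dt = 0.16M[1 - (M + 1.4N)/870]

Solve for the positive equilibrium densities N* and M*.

Setting both brackets to zero gives the nullclines N + 0.26M = 360 and 1.4N + M = 870.
Substituting M = 870 - 1.4N into the first: N(1 - 0.26·1.4) = 360 - 0.26·870.
So N* = 134/0.636 = 210, and then M* = 870 - 1.4·210 = 575.

N* ≈ 210, M* ≈ 575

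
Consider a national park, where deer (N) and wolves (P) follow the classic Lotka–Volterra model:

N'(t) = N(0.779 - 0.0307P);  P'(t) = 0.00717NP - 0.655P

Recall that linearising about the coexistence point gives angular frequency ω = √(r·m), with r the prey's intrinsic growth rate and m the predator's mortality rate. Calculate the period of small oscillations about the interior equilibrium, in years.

Here r = 0.779 and m = 0.655, so r·m = 0.51.
ω = √0.51 = 0.714 per year, hence T = 2π/ω ≈ 8.8 years.

T ≈ 8.8 years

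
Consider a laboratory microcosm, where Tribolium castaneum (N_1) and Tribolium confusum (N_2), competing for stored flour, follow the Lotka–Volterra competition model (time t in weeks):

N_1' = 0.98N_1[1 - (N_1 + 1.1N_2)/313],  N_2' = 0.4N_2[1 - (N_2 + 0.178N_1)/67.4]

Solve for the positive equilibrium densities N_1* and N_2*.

N_1* ≈ 297, N_2* ≈ 14.5

Setting both brackets to zero gives the nullclines N_1 + 1.1N_2 = 313 and 0.178N_1 + N_2 = 67.4.
Substituting N_2 = 67.4 - 0.178N_1 into the first: N_1(1 - 1.1·0.178) = 313 - 1.1·67.4.
So N_1* = 239/0.804 = 297, and then N_2* = 67.4 - 0.178·297 = 14.5.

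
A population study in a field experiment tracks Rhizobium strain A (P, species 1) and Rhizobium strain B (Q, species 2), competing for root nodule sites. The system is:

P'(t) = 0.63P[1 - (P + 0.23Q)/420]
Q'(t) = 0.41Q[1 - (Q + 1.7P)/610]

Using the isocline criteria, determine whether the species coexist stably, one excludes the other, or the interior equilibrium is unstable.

Compare the nullcline intercepts: K1/α12 = 420/0.23 = 1830 > K2 = 610; K2/α21 = 610/1.7 = 359 < K1 = 420.
Since the inequalities point opposite ways, species 1 can invade but species 2 cannot.

species 1 excludes species 2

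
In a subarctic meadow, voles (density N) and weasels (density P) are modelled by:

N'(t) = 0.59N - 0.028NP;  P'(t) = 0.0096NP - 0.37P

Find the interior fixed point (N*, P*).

Set dP/dt = 0 with P > 0: 0.0096N - 0.37 = 0, so N* = 0.37/0.0096 = 38.5.
Set dN/dt = 0 with N > 0: 0.59 - 0.028P = 0, so P* = 0.59/0.028 = 21.1.

N* ≈ 38.5, P* ≈ 21.1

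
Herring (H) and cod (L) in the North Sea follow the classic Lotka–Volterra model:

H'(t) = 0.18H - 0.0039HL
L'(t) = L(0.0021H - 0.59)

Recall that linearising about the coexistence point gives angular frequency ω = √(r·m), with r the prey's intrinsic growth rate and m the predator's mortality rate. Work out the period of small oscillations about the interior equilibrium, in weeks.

T ≈ 19.3 weeks

Here r = 0.18 and m = 0.59, so r·m = 0.106.
ω = √0.106 = 0.326 per week, hence T = 2π/ω ≈ 19.3 weeks.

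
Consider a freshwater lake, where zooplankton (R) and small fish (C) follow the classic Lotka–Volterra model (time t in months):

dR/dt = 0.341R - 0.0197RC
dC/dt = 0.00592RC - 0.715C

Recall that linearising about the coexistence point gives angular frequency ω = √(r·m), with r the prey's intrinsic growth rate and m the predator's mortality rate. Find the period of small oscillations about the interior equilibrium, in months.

T ≈ 12.7 months

Here r = 0.341 and m = 0.715, so r·m = 0.244.
ω = √0.244 = 0.494 per month, hence T = 2π/ω ≈ 12.7 months.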